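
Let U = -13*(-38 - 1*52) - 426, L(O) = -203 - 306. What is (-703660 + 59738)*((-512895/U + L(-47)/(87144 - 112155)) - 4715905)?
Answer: 303845520233707913/100044 ≈ 3.0371e+12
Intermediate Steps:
L(O) = -509
U = 744 (U = -13*(-38 - 52) - 426 = -13*(-90) - 426 = 1170 - 426 = 744)
(-703660 + 59738)*((-512895/U + L(-47)/(87144 - 112155)) - 4715905) = (-703660 + 59738)*((-512895/744 - 509/(87144 - 112155)) - 4715905) = -643922*((-512895*1/744 - 509/(-25011)) - 4715905) = -643922*((-5515/8 - 509*(-1/25011)) - 4715905) = -643922*((-5515/8 + 509/25011) - 4715905) = -643922*(-137931593/200088 - 4715905) = -643922*(-943733931233/200088) = 303845520233707913/100044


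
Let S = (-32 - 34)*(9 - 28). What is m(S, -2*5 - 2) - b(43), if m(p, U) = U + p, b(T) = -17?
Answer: 1259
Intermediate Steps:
S = 1254 (S = -66*(-19) = 1254)
m(S, -2*5 - 2) - b(43) = ((-2*5 - 2) + 1254) - 1*(-17) = ((-10 - 2) + 1254) + 17 = (-12 + 1254) + 17 = 1242 + 17 = 1259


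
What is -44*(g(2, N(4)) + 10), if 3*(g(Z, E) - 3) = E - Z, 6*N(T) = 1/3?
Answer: -14674/27 ≈ -543.48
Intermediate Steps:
N(T) = 1/18 (N(T) = (⅙)/3 = (⅙)*(⅓) = 1/18)
g(Z, E) = 3 - Z/3 + E/3 (g(Z, E) = 3 + (E - Z)/3 = 3 + (-Z/3 + E/3) = 3 - Z/3 + E/3)
-44*(g(2, N(4)) + 10) = -44*((3 - ⅓*2 + (⅓)*(1/18)) + 10) = -44*((3 - ⅔ + 1/54) + 10) = -44*(127/54 + 10) = -44*667/54 = -14674/27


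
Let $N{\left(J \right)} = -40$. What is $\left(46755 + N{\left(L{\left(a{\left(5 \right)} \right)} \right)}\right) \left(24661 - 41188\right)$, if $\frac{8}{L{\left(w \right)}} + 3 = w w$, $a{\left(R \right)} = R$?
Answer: $-772058805$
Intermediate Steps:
$L{\left(w \right)} = \frac{8}{-3 + w^{2}}$ ($L{\left(w \right)} = \frac{8}{-3 + w w} = \frac{8}{-3 + w^{2}}$)
$\left(46755 + N{\left(L{\left(a{\left(5 \right)} \right)} \right)}\right) \left(24661 - 41188\right) = \left(46755 - 40\right) \left(24661 - 41188\right) = 46715 \left(-16527\right) = -772058805$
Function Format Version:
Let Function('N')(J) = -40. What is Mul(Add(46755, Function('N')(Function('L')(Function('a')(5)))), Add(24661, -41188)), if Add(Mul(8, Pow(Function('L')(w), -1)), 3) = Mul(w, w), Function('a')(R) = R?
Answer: -772058805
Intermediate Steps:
Function('L')(w) = Mul(8, Pow(Add(-3, Pow(w, 2)), -1)) (Function('L')(w) = Mul(8, Pow(Add(-3, Mul(w, w)), -1)) = Mul(8, Pow(Add(-3, Pow(w, 2)), -1)))
Mul(Add(46755, Function('N')(Function('L')(Function('a')(5)))), Add(24661, -41188)) = Mul(Add(46755, -40), Add(24661, -41188)) = Mul(46715, -16527) = -772058805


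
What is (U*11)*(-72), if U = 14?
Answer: -11088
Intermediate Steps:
(U*11)*(-72) = (14*11)*(-72) = 154*(-72) = -11088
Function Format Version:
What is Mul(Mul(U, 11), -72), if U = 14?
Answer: -11088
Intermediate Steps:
Mul(Mul(U, 11), -72) = Mul(Mul(14, 11), -72) = Mul(154, -72) = -11088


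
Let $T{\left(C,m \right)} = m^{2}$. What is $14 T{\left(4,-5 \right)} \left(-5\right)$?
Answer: $-1750$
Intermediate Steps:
$14 T{\left(4,-5 \right)} \left(-5\right) = 14 \left(-5\right)^{2} \left(-5\right) = 14 \cdot 25 \left(-5\right) = 350 \left(-5\right) = -1750$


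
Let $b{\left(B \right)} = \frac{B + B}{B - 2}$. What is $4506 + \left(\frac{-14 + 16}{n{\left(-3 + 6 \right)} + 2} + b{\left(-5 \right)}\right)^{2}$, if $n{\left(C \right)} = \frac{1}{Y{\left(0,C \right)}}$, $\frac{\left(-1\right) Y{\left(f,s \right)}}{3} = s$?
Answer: $\frac{63897082}{14161} \approx 4512.2$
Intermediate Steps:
$Y{\left(f,s \right)} = - 3 s$
$b{\left(B \right)} = \frac{2 B}{-2 + B}$
$n{\left(C \right)} = - \frac{1}{3 C}$ ($n{\left(C \right)} = \frac{1}{\left(-3\right) C} = - \frac{1}{3 C}$)
$4506 + \left(\frac{-14 + 16}{n{\left(-3 + 6 \right)} + 2} + b{\left(-5 \right)}\right)^{2} = 4506 + \left(\frac{-14 + 16}{- \frac{1}{3 \left(-3 + 6\right)} + 2} + 2 \left(-5\right) \frac{1}{-2 - 5}\right)^{2} = 4506 + \left(\frac{2}{- \frac{1}{3 \cdot 3} + 2} + 2 \left(-5\right) \frac{1}{-7}\right)^{2} = 4506 + \left(\frac{2}{\left(- \frac{1}{3}\right) \frac{1}{3} + 2} + 2 \left(-5\right) \left(- \frac{1}{7}\right)\right)^{2} = 4506 + \left(\frac{2}{- \frac{1}{9} + 2} + \frac{10}{7}\right)^{2} = 4506 + \left(\frac{2}{\frac{17}{9}} + \frac{10}{7}\right)^{2} = 4506 + \left(2 \cdot \frac{9}{17} + \frac{10}{7}\right)^{2} = 4506 + \left(\frac{18}{17} + \frac{10}{7}\right)^{2} = 4506 + \left(\frac{296}{119}\right)^{2} = 4506 + \frac{87616}{14161} = \frac{63897082}{14161}$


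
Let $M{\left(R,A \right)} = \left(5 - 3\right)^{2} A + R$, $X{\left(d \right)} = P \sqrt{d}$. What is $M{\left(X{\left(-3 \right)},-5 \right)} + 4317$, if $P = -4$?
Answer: $4297 - 4 i \sqrt{3} \approx 4297.0 - 6.9282 i$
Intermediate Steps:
$X{\left(d \right)} = - 4 \sqrt{d}$
$M{\left(R,A \right)} = R + 4 A$ ($M{\left(R,A \right)} = 2^{2} A + R = 4 A + R = R + 4 A$)
$M{\left(X{\left(-3 \right)},-5 \right)} + 4317 = \left(- 4 \sqrt{-3} + 4 \left(-5\right)\right) + 4317 = \left(- 4 i \sqrt{3} - 20\right) + 4317 = \left(-20 - 4 i \sqrt{3}\right) + 4317 = 4297 - 4 i \sqrt{3}$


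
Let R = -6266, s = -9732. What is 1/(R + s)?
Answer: -1/15998 ≈ -6.2508e-5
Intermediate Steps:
1/(R + s) = 1/(-6266 - 9732) = 1/(-15998) = -1/15998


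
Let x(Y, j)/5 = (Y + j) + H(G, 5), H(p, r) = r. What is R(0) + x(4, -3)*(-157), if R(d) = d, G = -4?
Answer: -4710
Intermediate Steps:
x(Y, j) = 25 + 5*Y + 5*j (x(Y, j) = 5*((Y + j) + 5) = 5*(5 + Y + j) = 25 + 5*Y + 5*j)
R(0) + x(4, -3)*(-157) = 0 + (25 + 5*4 + 5*(-3))*(-157) = 0 + (25 + 20 - 15)*(-157) = 0 + 30*(-157) = 0 - 4710 = -4710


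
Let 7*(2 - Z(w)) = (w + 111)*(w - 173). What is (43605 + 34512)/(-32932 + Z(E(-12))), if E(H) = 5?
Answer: -78117/30146 ≈ -2.5913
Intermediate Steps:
Z(w) = 2 - (-173 + w)*(111 + w)/7 (Z(w) = 2 - (w + 111)*(w - 173)/7 = 2 - (111 + w)*(-173 + w)/7 = 2 - (-173 + w)*(111 + w)/7)
(43605 + 34512)/(-32932 + Z(E(-12))) = (43605 + 34512)/(-32932 + (19217/7 - ⅐*5² + (62/7)*5)) = 78117/(-32932 + (19217/7 - ⅐*25 + 310/7)) = 78117/(-32932 + (19217/7 - 25/7 + 310/7)) = 78117/(-32932 + 2786) = 78117/(-30146) = 78117*(-1/30146) = -78117/30146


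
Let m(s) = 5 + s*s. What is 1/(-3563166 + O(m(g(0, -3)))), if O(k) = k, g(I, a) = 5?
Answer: -1/3563136 ≈ -2.8065e-7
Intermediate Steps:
m(s) = 5 + s²
1/(-3563166 + O(m(g(0, -3)))) = 1/(-3563166 + (5 + 5²)) = 1/(-3563166 + (5 + 25)) = 1/(-3563166 + 30) = 1/(-3563136) = -1/3563136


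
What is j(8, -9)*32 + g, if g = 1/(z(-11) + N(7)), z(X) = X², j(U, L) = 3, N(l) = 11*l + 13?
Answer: 20257/211 ≈ 96.005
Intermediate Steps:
N(l) = 13 + 11*l
g = 1/211 (g = 1/((-11)² + (13 + 11*7)) = 1/(121 + (13 + 77)) = 1/(121 + 90) = 1/211 ≈ 0.0047393)
j(8, -9)*32 + g = 3*32 + 1/211 = 96 + 1/211 = 20257/211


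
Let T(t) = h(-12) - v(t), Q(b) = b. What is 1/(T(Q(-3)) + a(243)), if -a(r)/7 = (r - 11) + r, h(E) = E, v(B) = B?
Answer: -1/3334 ≈ -0.00029994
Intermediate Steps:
a(r) = 77 - 14*r (a(r) = -7*((r - 11) + r) = -7*((-11 + r) + r) = -7*(-11 + 2*r) = 77 - 14*r)
T(t) = -12 - t
1/(T(Q(-3)) + a(243)) = 1/((-12 - 1*(-3)) + (77 - 14*243)) = 1/((-12 + 3) + (77 - 3402)) = 1/(-9 - 3325) = 1/(-3334) = -1/3334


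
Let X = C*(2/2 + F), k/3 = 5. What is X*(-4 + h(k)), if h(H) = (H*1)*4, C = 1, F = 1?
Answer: 112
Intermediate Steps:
k = 15 (k = 3*5 = 15)
h(H) = 4*H (h(H) = H*4 = 4*H)
X = 2 (X = 1*(2/2 + 1) = 1*(2*(½) + 1) = 1*(1 + 1) = 1*2 = 2)
X*(-4 + h(k)) = 2*(-4 + 4*15) = 2*(-4 + 60) = 2*56 = 112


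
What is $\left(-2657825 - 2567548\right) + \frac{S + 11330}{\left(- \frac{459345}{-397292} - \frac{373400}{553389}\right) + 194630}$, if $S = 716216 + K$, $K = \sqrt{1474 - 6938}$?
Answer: $- \frac{223598139395789753878137}{42790878153939845} + \frac{439714045176 i \sqrt{1366}}{42790878153939845} \approx -5.2254 \cdot 10^{6} + 0.00037979 i$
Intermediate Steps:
$K = 2 i \sqrt{1366}$ ($K = \sqrt{-5464} = 2 i \sqrt{1366} \approx 73.919 i$)
$S = 716216 + 2 i \sqrt{1366} \approx 7.1622 \cdot 10^{5} + 73.919 i$
$\left(-2657825 - 2567548\right) + \frac{S + 11330}{\left(- \frac{459345}{-397292} - \frac{373400}{553389}\right) + 194630} = \left(-2657825 - 2567548\right) + \frac{\left(716216 + 2 i \sqrt{1366}\right) + 11330}{\left(- \frac{459345}{-397292} - \frac{373400}{553389}\right) + 194630} = -5225373 + \frac{727546 + 2 i \sqrt{1366}}{\left(\left(-459345\right) \left(- \frac{1}{397292}\right) - \frac{373400}{553389}\right) + 194630} = -5225373 + \frac{727546 + 2 i \sqrt{1366}}{\left(\frac{459345}{397292} - \frac{373400}{553389}\right) + 194630} = -5225373 + \frac{727546 + 2 i \sqrt{1366}}{\frac{105847637405}{219857022588} + 194630} = -5225373 + \frac{727546 + 2 i \sqrt{1366}}{\frac{42790878153939845}{219857022588}} = -5225373 + \left(727546 + 2 i \sqrt{1366}\right) \frac{219857022588}{42790878153939845} = -5225373 + \left(\frac{159956097355809048}{42790878153939845} + \frac{439714045176 i \sqrt{1366}}{42790878153939845}\right) = - \frac{223598139395789753878137}{42790878153939845} + \frac{439714045176 i \sqrt{1366}}{42790878153939845}$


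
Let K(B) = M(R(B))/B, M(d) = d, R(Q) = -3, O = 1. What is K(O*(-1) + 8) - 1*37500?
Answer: -262503/7 ≈ -37500.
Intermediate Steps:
K(B) = -3/B
K(O*(-1) + 8) - 1*37500 = -3/(1*(-1) + 8) - 1*37500 = -3/(-1 + 8) - 37500 = -3/7 - 37500 = -262503/7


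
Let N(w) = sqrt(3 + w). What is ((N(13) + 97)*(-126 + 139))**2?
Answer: 1723969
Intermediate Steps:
((N(13) + 97)*(-126 + 139))**2 = ((sqrt(3 + 13) + 97)*(-126 + 139))**2 = ((sqrt(16) + 97)*13)**2 = ((4 + 97)*13)**2 = (101*13)**2 = 1313**2 = 1723969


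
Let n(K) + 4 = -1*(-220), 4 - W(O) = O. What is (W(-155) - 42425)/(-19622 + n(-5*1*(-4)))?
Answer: 21133/9703 ≈ 2.1780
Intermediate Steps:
W(O) = 4 - O
n(K) = 216 (n(K) = -4 - 1*(-220) = -4 + 220 = 216)
(W(-155) - 42425)/(-19622 + n(-5*1*(-4))) = ((4 - 1*(-155)) - 42425)/(-19622 + 216) = ((4 + 155) - 42425)/(-19406) = (159 - 42425)*(-1/19406) = -42266*(-1/19406) = 21133/9703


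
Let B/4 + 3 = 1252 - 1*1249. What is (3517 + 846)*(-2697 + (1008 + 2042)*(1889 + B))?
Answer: 25125439339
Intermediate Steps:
B = 0 (B = -12 + 4*(1252 - 1*1249) = -12 + 4*(1252 - 1249) = -12 + 4*3 = -12 + 12 = 0)
(3517 + 846)*(-2697 + (1008 + 2042)*(1889 + B)) = (3517 + 846)*(-2697 + (1008 + 2042)*(1889 + 0)) = 4363*(-2697 + 3050*1889) = 4363*(-2697 + 5761450) = 4363*5758753 = 25125439339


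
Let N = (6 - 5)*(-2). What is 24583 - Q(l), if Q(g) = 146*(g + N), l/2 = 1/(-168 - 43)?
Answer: 5248917/211 ≈ 24876.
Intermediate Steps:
N = -2 (N = 1*(-2) = -2)
l = -2/211 (l = 2/(-168 - 43) = 2/(-211) = 2*(-1/211) = -2/211 ≈ -0.0094787)
Q(g) = -292 + 146*g (Q(g) = 146*(g - 2) = 146*(-2 + g) = -292 + 146*g)
24583 - Q(l) = 24583 - (-292 + 146*(-2/211)) = 24583 - (-292 - 292/211) = 24583 - 1*(-61904/211) = 24583 + 61904/211 = 5248917/211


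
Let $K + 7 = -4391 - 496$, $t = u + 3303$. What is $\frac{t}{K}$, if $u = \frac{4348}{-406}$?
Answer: $- \frac{668335}{993482} \approx -0.67272$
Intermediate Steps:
$u = - \frac{2174}{203}$ ($u = 4348 \left(- \frac{1}{406}\right) = - \frac{2174}{203} \approx -10.709$)
$t = \frac{668335}{203}$ ($t = - \frac{2174}{203} + 3303 = \frac{668335}{203} \approx 3292.3$)
$K = -4894$ ($K = -7 - 4887 = -4894$)
$\frac{t}{K} = \frac{668335}{203 \left(-4894\right)} = \frac{668335}{203} \left(- \frac{1}{4894}\right) = - \frac{668335}{993482}$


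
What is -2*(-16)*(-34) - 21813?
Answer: -22901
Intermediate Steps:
-2*(-16)*(-34) - 21813 = 32*(-34) - 21813 = -1088 - 21813 = -22901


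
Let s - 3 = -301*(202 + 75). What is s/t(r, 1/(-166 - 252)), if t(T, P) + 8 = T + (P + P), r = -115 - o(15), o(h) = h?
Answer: 17425166/28843 ≈ 604.14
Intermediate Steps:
s = -83374 (s = 3 - 301*(202 + 75) = 3 - 301*277 = 3 - 83377 = -83374)
r = -130 (r = -115 - 1*15 = -115 - 15 = -130)
t(T, P) = -8 + T + 2*P (t(T, P) = -8 + (T + (P + P)) = -8 + (T + 2*P) = -8 + T + 2*P)
s/t(r, 1/(-166 - 252)) = -83374/(-8 - 130 + 2/(-166 - 252)) = -83374/(-8 - 130 + 2/(-418)) = -83374/(-8 - 130 + 2*(-1/418)) = -83374/(-8 - 130 - 1/209) = -83374/(-28843/209) = -83374*(-209/28843) = 17425166/28843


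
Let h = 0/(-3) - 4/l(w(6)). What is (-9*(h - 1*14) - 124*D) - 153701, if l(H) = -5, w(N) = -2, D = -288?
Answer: -589351/5 ≈ -1.1787e+5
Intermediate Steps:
h = ⅘ (h = 0/(-3) - 4/(-5) = 0*(-⅓) - 4*(-⅕) = 0 + ⅘ = ⅘ ≈ 0.80000)
(-9*(h - 1*14) - 124*D) - 153701 = (-9*(⅘ - 1*14) - 124*(-288)) - 153701 = (-9*(⅘ - 14) + 35712) - 153701 = (-9*(-66/5) + 35712) - 153701 = (594/5 + 35712) - 153701 = 179154/5 - 153701 = -589351/5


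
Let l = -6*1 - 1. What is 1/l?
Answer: -1/7 ≈ -0.14286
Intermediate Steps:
l = -7 (l = -6 - 1 = -7)
1/l = 1/(-7) = -1/7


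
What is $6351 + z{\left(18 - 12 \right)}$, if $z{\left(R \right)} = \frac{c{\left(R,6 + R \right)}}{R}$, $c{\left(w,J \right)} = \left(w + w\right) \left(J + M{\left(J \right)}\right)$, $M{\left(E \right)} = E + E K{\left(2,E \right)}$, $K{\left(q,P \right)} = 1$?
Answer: $6423$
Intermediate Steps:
$M{\left(E \right)} = 2 E$ ($M{\left(E \right)} = E + E 1 = E + E = 2 E$)
$c{\left(w,J \right)} = 6 J w$ ($c{\left(w,J \right)} = \left(w + w\right) \left(J + 2 J\right) = 2 w 3 J = 6 J w$)
$z{\left(R \right)} = 36 + 6 R$ ($z{\left(R \right)} = \frac{6 \left(6 + R\right) R}{R} = \frac{6 R \left(6 + R\right)}{R} = 36 + 6 R$)
$6351 + z{\left(18 - 12 \right)} = 6351 + \left(36 + 6 \left(18 - 12\right)\right) = 6351 + \left(36 + 6 \cdot 6\right) = 6351 + \left(36 + 36\right) = 6351 + 72 = 6423$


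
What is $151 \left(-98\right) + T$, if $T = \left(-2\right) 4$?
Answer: $-14806$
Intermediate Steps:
$T = -8$
$151 \left(-98\right) + T = 151 \left(-98\right) - 8 = -14798 - 8 = -14806$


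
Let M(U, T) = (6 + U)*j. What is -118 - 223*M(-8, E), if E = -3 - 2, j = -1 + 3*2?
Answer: 2112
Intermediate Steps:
j = 5 (j = -1 + 6 = 5)
E = -5
M(U, T) = 30 + 5*U (M(U, T) = (6 + U)*5 = 30 + 5*U)
-118 - 223*M(-8, E) = -118 - 223*(30 + 5*(-8)) = -118 - 223*(30 - 40) = -118 - 223*(-10) = -118 + 2230 = 2112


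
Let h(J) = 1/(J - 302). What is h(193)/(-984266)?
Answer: 1/107284994 ≈ 9.3210e-9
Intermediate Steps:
h(J) = 1/(-302 + J)
h(193)/(-984266) = 1/((-302 + 193)*(-984266)) = -1/984266/(-109) = -1/109*(-1/984266) = 1/107284994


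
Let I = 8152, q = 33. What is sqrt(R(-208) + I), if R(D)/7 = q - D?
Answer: sqrt(9839) ≈ 99.192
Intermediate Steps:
R(D) = 231 - 7*D (R(D) = 7*(33 - D) = 231 - 7*D)
sqrt(R(-208) + I) = sqrt((231 - 7*(-208)) + 8152) = sqrt((231 + 1456) + 8152) = sqrt(1687 + 8152) = sqrt(9839)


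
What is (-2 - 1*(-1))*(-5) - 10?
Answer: -5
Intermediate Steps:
(-2 - 1*(-1))*(-5) - 10 = (-2 + 1)*(-5) - 10 = -1*(-5) - 10 = 5 - 10 = -5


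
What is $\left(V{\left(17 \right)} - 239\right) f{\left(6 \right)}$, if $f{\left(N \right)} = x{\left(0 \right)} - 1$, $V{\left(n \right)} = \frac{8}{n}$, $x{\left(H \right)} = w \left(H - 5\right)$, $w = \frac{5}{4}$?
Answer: $\frac{117595}{68} \approx 1729.3$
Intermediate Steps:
$w = \frac{5}{4}$ ($w = 5 \cdot \frac{1}{4} = \frac{5}{4} \approx 1.25$)
$x{\left(H \right)} = - \frac{25}{4} + \frac{5 H}{4}$ ($x{\left(H \right)} = \frac{5 \left(H - 5\right)}{4} = \frac{5 \left(-5 + H\right)}{4} = - \frac{25}{4} + \frac{5 H}{4}$)
$f{\left(N \right)} = - \frac{29}{4}$ ($f{\left(N \right)} = \left(- \frac{25}{4} + \frac{5}{4} \cdot 0\right) - 1 = \left(- \frac{25}{4} + 0\right) - 1 = - \frac{25}{4} - 1 = - \frac{29}{4}$)
$\left(V{\left(17 \right)} - 239\right) f{\left(6 \right)} = \left(\frac{8}{17} - 239\right) \left(- \frac{29}{4}\right) = \left(- \frac{4055}{17}\right) \left(- \frac{29}{4}\right) = \frac{117595}{68}$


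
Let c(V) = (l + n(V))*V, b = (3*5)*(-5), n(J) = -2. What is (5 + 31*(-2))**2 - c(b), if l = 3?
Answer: 3324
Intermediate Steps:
b = -75 (b = 15*(-5) = -75)
c(V) = V (c(V) = (3 - 2)*V = 1*V = V)
(5 + 31*(-2))**2 - c(b) = (5 + 31*(-2))**2 - 1*(-75) = (5 - 62)**2 + 75 = (-57)**2 + 75 = 3249 + 75 = 3324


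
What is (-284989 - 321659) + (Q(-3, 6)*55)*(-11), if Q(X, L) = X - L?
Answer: -601203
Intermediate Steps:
(-284989 - 321659) + (Q(-3, 6)*55)*(-11) = (-284989 - 321659) + ((-3 - 1*6)*55)*(-11) = -606648 + ((-3 - 6)*55)*(-11) = -606648 - 9*55*(-11) = -606648 - 495*(-11) = -606648 + 5445 = -601203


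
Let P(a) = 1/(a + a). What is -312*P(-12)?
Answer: 13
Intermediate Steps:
P(a) = 1/(2*a)
-312*P(-12) = -156/(-12) = -156*(-1)/12 = -312*(-1/24) = 13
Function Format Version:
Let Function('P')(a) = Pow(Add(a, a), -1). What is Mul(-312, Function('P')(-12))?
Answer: 13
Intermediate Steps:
Function('P')(a) = Mul(Rational(1, 2), Pow(a, -1)) (Function('P')(a) = Pow(Mul(2, a), -1) = Mul(Rational(1, 2), Pow(a, -1)))
Mul(-312, Function('P')(-12)) = Mul(-312, Mul(Rational(1, 2), Pow(-12, -1))) = Mul(-312, Mul(Rational(1, 2), Rational(-1, 12))) = Mul(-312, Rational(-1, 24)) = 13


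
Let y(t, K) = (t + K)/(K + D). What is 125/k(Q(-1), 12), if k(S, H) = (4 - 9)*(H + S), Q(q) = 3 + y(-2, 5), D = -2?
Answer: -25/16 ≈ -1.5625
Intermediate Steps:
y(t, K) = (K + t)/(-2 + K) (y(t, K) = (t + K)/(K - 2) = (K + t)/(-2 + K))
Q(q) = 4 (Q(q) = 3 + (5 - 2)/(-2 + 5) = 3 + 3/3 = 3 + (⅓)*3 = 3 + 1 = 4)
k(S, H) = -5*H - 5*S (k(S, H) = -5*(H + S) = -5*H - 5*S)
125/k(Q(-1), 12) = 125/(-5*12 - 5*4) = 125/(-60 - 20) = 125/(-80) = 125*(-1/80) = -25/16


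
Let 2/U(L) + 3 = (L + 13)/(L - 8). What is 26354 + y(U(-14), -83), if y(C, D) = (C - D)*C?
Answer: 111110206/4225 ≈ 26298.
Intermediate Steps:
U(L) = 2/(-3 + (13 + L)/(-8 + L)) (U(L) = 2/(-3 + (L + 13)/(L - 8)) = 2/(-3 + (13 + L)/(-8 + L)))
y(C, D) = C*(C - D)
26354 + y(U(-14), -83) = 26354 + (2*(8 - 1*(-14))/(-37 + 2*(-14)))*(2*(8 - 1*(-14))/(-37 + 2*(-14)) - 1*(-83)) = 26354 + (2*(8 + 14)/(-37 - 28))*(2*(8 + 14)/(-37 - 28) + 83) = 26354 + (2*22/(-65))*(2*22/(-65) + 83) = 26354 + (2*(-1/65)*22)*(2*(-1/65)*22 + 83) = 26354 - 44*(-44/65 + 83)/65 = 26354 - 44/65*5351/65 = 26354 - 235444/4225 = 111110206/4225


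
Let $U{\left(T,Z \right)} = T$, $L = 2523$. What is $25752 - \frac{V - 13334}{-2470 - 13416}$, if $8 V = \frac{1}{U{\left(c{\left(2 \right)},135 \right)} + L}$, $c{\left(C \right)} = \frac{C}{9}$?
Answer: $\frac{74318915512345}{2886041392} \approx 25751.0$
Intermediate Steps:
$c{\left(C \right)} = \frac{C}{9}$ ($c{\left(C \right)} = C \frac{1}{9} = \frac{C}{9}$)
$V = \frac{9}{181672}$ ($V = \frac{1}{8 \left(\frac{1}{9} \cdot 2 + 2523\right)} = \frac{1}{8 \left(\frac{2}{9} + 2523\right)} = \frac{1}{8 \cdot \frac{22709}{9}} = \frac{1}{8} \cdot \frac{9}{22709} = \frac{9}{181672} \approx 4.954 \cdot 10^{-5}$)
$25752 - \frac{V - 13334}{-2470 - 13416} = 25752 - \frac{\frac{9}{181672} - 13334}{-2470 - 13416} = 25752 - - \frac{2422414439}{181672 \left(-2470 - 13416\right)} = 25752 - - \frac{2422414439}{181672 \left(-15886\right)} = 25752 - \left(- \frac{2422414439}{181672}\right) \left(- \frac{1}{15886}\right) = 25752 - \frac{2422414439}{2886041392} = \frac{74318915512345}{2886041392}$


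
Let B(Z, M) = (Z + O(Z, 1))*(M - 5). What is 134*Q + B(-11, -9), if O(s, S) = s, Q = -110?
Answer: -14432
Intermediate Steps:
B(Z, M) = 2*Z*(-5 + M) (B(Z, M) = (Z + Z)*(M - 5) = (2*Z)*(-5 + M) = 2*Z*(-5 + M))
134*Q + B(-11, -9) = 134*(-110) + 2*(-11)*(-5 - 9) = -14740 + 2*(-11)*(-14) = -14740 + 308 = -14432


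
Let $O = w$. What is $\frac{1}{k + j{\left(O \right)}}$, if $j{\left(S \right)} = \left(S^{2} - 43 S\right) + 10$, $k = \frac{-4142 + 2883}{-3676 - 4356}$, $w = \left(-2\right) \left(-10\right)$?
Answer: $- \frac{8032}{3613141} \approx -0.002223$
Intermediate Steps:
$w = 20$
$O = 20$
$k = \frac{1259}{8032}$ ($k = - \frac{1259}{-8032} = \left(-1259\right) \left(- \frac{1}{8032}\right) = \frac{1259}{8032} \approx 0.15675$)
$j{\left(S \right)} = 10 + S^{2} - 43 S$
$\frac{1}{k + j{\left(O \right)}} = \frac{1}{\frac{1259}{8032} + \left(10 + 20^{2} - 860\right)} = \frac{1}{\frac{1259}{8032} + \left(10 + 400 - 860\right)} = \frac{1}{\frac{1259}{8032} - 450} = \frac{1}{- \frac{3613141}{8032}} = - \frac{8032}{3613141}$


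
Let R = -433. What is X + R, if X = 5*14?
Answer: -363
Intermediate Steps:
X = 70
X + R = 70 - 433 = -363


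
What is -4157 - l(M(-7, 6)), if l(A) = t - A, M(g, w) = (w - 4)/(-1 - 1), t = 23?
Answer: -4181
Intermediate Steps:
M(g, w) = 2 - w/2 (M(g, w) = (-4 + w)/(-2) = (-4 + w)*(-½) = 2 - w/2)
l(A) = 23 - A
-4157 - l(M(-7, 6)) = -4157 - (23 - (2 - ½*6)) = -4157 - (23 - (2 - 3)) = -4157 - (23 - 1*(-1)) = -4157 - (23 + 1) = -4157 - 1*24 = -4157 - 24 = -4181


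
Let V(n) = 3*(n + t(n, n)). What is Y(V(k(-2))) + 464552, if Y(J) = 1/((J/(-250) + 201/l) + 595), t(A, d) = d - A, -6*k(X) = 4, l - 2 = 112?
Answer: 1316848370726/2834663 ≈ 4.6455e+5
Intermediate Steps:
l = 114 (l = 2 + 112 = 114)
k(X) = -2/3 (k(X) = -1/6*4 = -2/3)
V(n) = 3*n (V(n) = 3*(n + (n - n)) = 3*(n + 0) = 3*n)
Y(J) = 1/(22677/38 - J/250) (Y(J) = 1/((J/(-250) + 201/114) + 595) = 1/((J*(-1/250) + 201*(1/114)) + 595) = 1/((-J/250 + 67/38) + 595) = 1/((67/38 - J/250) + 595) = 1/(22677/38 - J/250))
Y(V(k(-2))) + 464552 = -4750/(-2834625 + 19*(3*(-2/3))) + 464552 = -4750/(-2834625 + 19*(-2)) + 464552 = -4750/(-2834625 - 38) + 464552 = -4750/(-2834663) + 464552 = -4750*(-1/2834663) + 464552 = 4750/2834663 + 464552 = 1316848370726/2834663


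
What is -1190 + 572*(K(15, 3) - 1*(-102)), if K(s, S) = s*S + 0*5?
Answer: 82894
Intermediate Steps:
K(s, S) = S*s (K(s, S) = S*s + 0 = S*s)
-1190 + 572*(K(15, 3) - 1*(-102)) = -1190 + 572*(3*15 - 1*(-102)) = -1190 + 572*(45 + 102) = -1190 + 572*147 = -1190 + 84084 = 82894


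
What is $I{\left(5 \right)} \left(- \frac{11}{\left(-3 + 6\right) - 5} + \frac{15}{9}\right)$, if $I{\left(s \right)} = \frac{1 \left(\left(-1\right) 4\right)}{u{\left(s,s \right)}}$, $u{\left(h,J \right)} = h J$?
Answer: $- \frac{86}{75} \approx -1.1467$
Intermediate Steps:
$u{\left(h,J \right)} = J h$
$I{\left(s \right)} = - \frac{4}{s^{2}}$ ($I{\left(s \right)} = \frac{1 \left(\left(-1\right) 4\right)}{s s} = \frac{1 \left(-4\right)}{s^{2}} = - \frac{4}{s^{2}}$)
$I{\left(5 \right)} \left(- \frac{11}{\left(-3 + 6\right) - 5} + \frac{15}{9}\right) = - \frac{4}{25} \left(- \frac{11}{\left(-3 + 6\right) - 5} + \frac{15}{9}\right) = \left(-4\right) \frac{1}{25} \left(- \frac{11}{3 - 5} + 15 \cdot \frac{1}{9}\right) = - \frac{4 \left(- \frac{11}{-2} + \frac{5}{3}\right)}{25} = - \frac{4 \left(\left(-11\right) \left(- \frac{1}{2}\right) + \frac{5}{3}\right)}{25} = - \frac{4 \left(\frac{11}{2} + \frac{5}{3}\right)}{25} = \left(- \frac{4}{25}\right) \frac{43}{6} = - \frac{86}{75}$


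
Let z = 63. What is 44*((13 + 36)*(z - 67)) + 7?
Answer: -8617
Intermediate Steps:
44*((13 + 36)*(z - 67)) + 7 = 44*((13 + 36)*(63 - 67)) + 7 = 44*(49*(-4)) + 7 = 44*(-196) + 7 = -8624 + 7 = -8617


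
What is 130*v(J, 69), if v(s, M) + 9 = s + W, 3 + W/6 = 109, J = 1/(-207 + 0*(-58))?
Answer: 16872440/207 ≈ 81509.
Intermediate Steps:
J = -1/207 (J = 1/(-207 + 0) = 1/(-207) = -1/207 ≈ -0.0048309)
W = 636 (W = -18 + 6*109 = -18 + 654 = 636)
v(s, M) = 627 + s (v(s, M) = -9 + (s + 636) = -9 + (636 + s) = 627 + s)
130*v(J, 69) = 130*(627 - 1/207) = 130*(129788/207) = 16872440/207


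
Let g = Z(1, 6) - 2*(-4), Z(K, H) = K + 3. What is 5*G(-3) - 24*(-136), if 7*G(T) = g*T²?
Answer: 23388/7 ≈ 3341.1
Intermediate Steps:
Z(K, H) = 3 + K
g = 12 (g = (3 + 1) - 2*(-4) = 4 + 8 = 12)
G(T) = 12*T²/7 (G(T) = (12*T²)/7 = 12*T²/7)
5*G(-3) - 24*(-136) = 5*((12/7)*(-3)²) - 24*(-136) = 5*((12/7)*9) + 3264 = 5*(108/7) + 3264 = 540/7 + 3264 = 23388/7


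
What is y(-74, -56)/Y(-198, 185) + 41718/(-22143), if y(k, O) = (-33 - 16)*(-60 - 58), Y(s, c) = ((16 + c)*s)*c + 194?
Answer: -51212355979/27171070058 ≈ -1.8848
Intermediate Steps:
Y(s, c) = 194 + c*s*(16 + c) (Y(s, c) = (s*(16 + c))*c + 194 = c*s*(16 + c) + 194 = 194 + c*s*(16 + c))
y(k, O) = 5782 (y(k, O) = -49*(-118) = 5782)
y(-74, -56)/Y(-198, 185) + 41718/(-22143) = 5782/(194 - 198*185**2 + 16*185*(-198)) + 41718/(-22143) = 5782/(194 - 198*34225 - 586080) + 41718*(-1/22143) = 5782/(194 - 6776550 - 586080) - 13906/7381 = 5782/(-7362436) - 13906/7381 = 5782*(-1/7362436) - 13906/7381 = -2891/3681218 - 13906/7381 = -51212355979/27171070058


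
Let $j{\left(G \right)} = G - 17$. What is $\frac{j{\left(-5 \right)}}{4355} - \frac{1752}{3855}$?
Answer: $- \frac{514318}{1119235} \approx -0.45953$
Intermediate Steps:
$j{\left(G \right)} = -17 + G$ ($j{\left(G \right)} = G - 17 = -17 + G$)
$\frac{j{\left(-5 \right)}}{4355} - \frac{1752}{3855} = \frac{-17 - 5}{4355} - \frac{1752}{3855} = \left(-22\right) \frac{1}{4355} - \frac{584}{1285} = - \frac{22}{4355} - \frac{584}{1285} = - \frac{514318}{1119235}$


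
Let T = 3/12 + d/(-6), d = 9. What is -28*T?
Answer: 35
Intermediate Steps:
T = -5/4 (T = 3/12 + 9/(-6) = 3*(1/12) + 9*(-1/6) = 1/4 - 3/2 = -5/4 ≈ -1.2500)
-28*T = -28*(-5/4) = 35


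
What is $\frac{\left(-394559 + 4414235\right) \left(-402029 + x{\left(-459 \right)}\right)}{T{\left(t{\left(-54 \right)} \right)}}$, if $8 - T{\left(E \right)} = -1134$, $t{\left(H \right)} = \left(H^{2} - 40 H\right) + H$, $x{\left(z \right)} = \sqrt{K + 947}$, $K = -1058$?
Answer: $- \frac{808013161302}{571} + \frac{2009838 i \sqrt{111}}{571} \approx -1.4151 \cdot 10^{9} + 37084.0 i$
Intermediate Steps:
$x{\left(z \right)} = i \sqrt{111}$ ($x{\left(z \right)} = \sqrt{-1058 + 947} = \sqrt{-111} = i \sqrt{111}$)
$t{\left(H \right)} = H^{2} - 39 H$
$T{\left(E \right)} = 1142$ ($T{\left(E \right)} = 8 - -1134 = 8 + 1134 = 1142$)
$\frac{\left(-394559 + 4414235\right) \left(-402029 + x{\left(-459 \right)}\right)}{T{\left(t{\left(-54 \right)} \right)}} = \frac{\left(-394559 + 4414235\right) \left(-402029 + i \sqrt{111}\right)}{1142} = 4019676 \left(-402029 + i \sqrt{111}\right) \frac{1}{1142} = \left(-1616026322604 + 4019676 i \sqrt{111}\right) \frac{1}{1142} = - \frac{808013161302}{571} + \frac{2009838 i \sqrt{111}}{571}$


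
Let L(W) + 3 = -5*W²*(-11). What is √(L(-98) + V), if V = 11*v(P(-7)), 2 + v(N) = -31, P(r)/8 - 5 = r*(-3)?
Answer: √527854 ≈ 726.54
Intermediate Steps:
P(r) = 40 - 24*r (P(r) = 40 + 8*(r*(-3)) = 40 + 8*(-3*r) = 40 - 24*r)
v(N) = -33 (v(N) = -2 - 31 = -33)
L(W) = -3 + 55*W² (L(W) = -3 - 5*W²*(-11) = -3 + 55*W²)
V = -363 (V = 11*(-33) = -363)
√(L(-98) + V) = √((-3 + 55*(-98)²) - 363) = √((-3 + 55*9604) - 363) = √((-3 + 528220) - 363) = √(528217 - 363) = √527854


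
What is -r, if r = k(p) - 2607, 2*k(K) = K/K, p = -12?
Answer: 5213/2 ≈ 2606.5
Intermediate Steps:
k(K) = ½ (k(K) = (K/K)/2 = (½)*1 = ½)
r = -5213/2 (r = ½ - 2607 = -5213/2 ≈ -2606.5)
-r = -1*(-5213/2) = 5213/2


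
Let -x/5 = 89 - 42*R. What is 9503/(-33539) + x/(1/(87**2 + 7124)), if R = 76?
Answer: 7645613986902/33539 ≈ 2.2796e+8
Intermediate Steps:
x = 15515 (x = -5*(89 - 42*76) = -5*(89 - 3192) = -5*(-3103) = 15515)
9503/(-33539) + x/(1/(87**2 + 7124)) = 9503/(-33539) + 15515/(1/(87**2 + 7124)) = 9503*(-1/33539) + 15515/(1/(7569 + 7124)) = -9503/33539 + 15515/(1/14693) = -9503/33539 + 15515*14693 = -9503/33539 + 227961895 = 7645613986902/33539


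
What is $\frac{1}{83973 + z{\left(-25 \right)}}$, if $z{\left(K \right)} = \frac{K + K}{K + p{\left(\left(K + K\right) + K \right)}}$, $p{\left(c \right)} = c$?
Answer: $\frac{2}{167947} \approx 1.1909 \cdot 10^{-5}$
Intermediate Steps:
$z{\left(K \right)} = \frac{1}{2}$ ($z{\left(K \right)} = \frac{K + K}{K + \left(\left(K + K\right) + K\right)} = \frac{2 K}{K + \left(2 K + K\right)} = \frac{2 K}{K + 3 K} = \frac{2 K}{4 K} = 2 K \frac{1}{4 K} = \frac{1}{2}$)
$\frac{1}{83973 + z{\left(-25 \right)}} = \frac{1}{83973 + \frac{1}{2}} = \frac{1}{\frac{167947}{2}} = \frac{2}{167947}$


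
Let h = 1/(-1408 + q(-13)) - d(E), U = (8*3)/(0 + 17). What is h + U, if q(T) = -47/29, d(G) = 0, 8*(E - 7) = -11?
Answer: 980603/694943 ≈ 1.4111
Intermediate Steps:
E = 45/8 (E = 7 + (1/8)*(-11) = 7 - 11/8 = 45/8 ≈ 5.6250)
U = 24/17 ≈ 1.4118
q(T) = -47/29 (q(T) = -47*1/29 = -47/29)
h = -29/40879 (h = 1/(-1408 - 47/29) - 1*0 = 1/(-40879/29) + 0 = -29/40879 + 0 = -29/40879 ≈ -0.00070941)
h + U = -29/40879 + 24/17 = 980603/694943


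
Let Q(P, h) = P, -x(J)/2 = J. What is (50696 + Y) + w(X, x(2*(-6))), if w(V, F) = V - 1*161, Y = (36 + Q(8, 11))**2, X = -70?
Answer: 52401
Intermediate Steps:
x(J) = -2*J
Y = 1936 (Y = (36 + 8)**2 = 44**2 = 1936)
w(V, F) = -161 + V (w(V, F) = V - 161 = -161 + V)
(50696 + Y) + w(X, x(2*(-6))) = (50696 + 1936) + (-161 - 70) = 52632 - 231 = 52401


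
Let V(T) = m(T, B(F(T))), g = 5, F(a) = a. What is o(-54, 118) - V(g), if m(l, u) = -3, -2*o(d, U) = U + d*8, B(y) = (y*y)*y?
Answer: 160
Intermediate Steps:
B(y) = y³ (B(y) = y²*y = y³)
o(d, U) = -4*d - U/2 (o(d, U) = -(U + d*8)/2 = -(U + 8*d)/2 = -4*d - U/2)
V(T) = -3
o(-54, 118) - V(g) = (-4*(-54) - ½*118) - 1*(-3) = (216 - 59) + 3 = 157 + 3 = 160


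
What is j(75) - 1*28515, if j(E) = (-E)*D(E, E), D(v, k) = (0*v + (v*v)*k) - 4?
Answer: -31668840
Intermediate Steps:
D(v, k) = -4 + k*v² (D(v, k) = (0 + v²*k) - 4 = (0 + k*v²) - 4 = k*v² - 4 = -4 + k*v²)
j(E) = -E*(-4 + E³) (j(E) = (-E)*(-4 + E*E²) = (-E)*(-4 + E³) = -E*(-4 + E³))
j(75) - 1*28515 = 75*(4 - 1*75³) - 1*28515 = 75*(4 - 1*421875) - 28515 = 75*(4 - 421875) - 28515 = 75*(-421871) - 28515 = -31640325 - 28515 = -31668840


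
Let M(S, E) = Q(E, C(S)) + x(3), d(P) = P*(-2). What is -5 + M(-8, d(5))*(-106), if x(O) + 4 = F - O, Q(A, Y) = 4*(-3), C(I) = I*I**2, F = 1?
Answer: 1903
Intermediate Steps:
C(I) = I**3
d(P) = -2*P
Q(A, Y) = -12
x(O) = -3 - O (x(O) = -4 + (1 - O) = -3 - O)
M(S, E) = -18 (M(S, E) = -12 + (-3 - 1*3) = -12 + (-3 - 3) = -12 - 6 = -18)
-5 + M(-8, d(5))*(-106) = -5 - 18*(-106) = -5 + 1908 = 1903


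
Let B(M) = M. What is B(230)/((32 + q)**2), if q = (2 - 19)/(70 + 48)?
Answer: 3202520/14130081 ≈ 0.22665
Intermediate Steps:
q = -17/118 ≈ -0.14407
B(230)/((32 + q)**2) = 230/((32 - 17/118)**2) = 230/((3759/118)**2) = 230/(14130081/13924) = 230*(13924/14130081) = 3202520/14130081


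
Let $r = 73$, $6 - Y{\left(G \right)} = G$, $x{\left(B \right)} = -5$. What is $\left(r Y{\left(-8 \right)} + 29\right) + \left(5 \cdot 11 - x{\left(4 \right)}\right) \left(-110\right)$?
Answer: $-5549$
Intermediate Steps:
$Y{\left(G \right)} = 6 - G$
$\left(r Y{\left(-8 \right)} + 29\right) + \left(5 \cdot 11 - x{\left(4 \right)}\right) \left(-110\right) = \left(73 \left(6 - -8\right) + 29\right) + \left(5 \cdot 11 - -5\right) \left(-110\right) = \left(73 \left(6 + 8\right) + 29\right) + \left(55 + 5\right) \left(-110\right) = \left(73 \cdot 14 + 29\right) + 60 \left(-110\right) = \left(1022 + 29\right) - 6600 = 1051 - 6600 = -5549$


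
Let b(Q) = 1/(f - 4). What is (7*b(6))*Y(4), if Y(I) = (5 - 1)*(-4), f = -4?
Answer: 14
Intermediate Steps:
Y(I) = -16 (Y(I) = 4*(-4) = -16)
b(Q) = -1/8 (b(Q) = 1/(-4 - 4) = 1/(-8) = -1/8)
(7*b(6))*Y(4) = (7*(-1/8))*(-16) = -7/8*(-16) = 14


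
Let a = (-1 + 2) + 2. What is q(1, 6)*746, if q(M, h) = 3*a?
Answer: 6714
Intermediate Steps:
a = 3 (a = 1 + 2 = 3)
q(M, h) = 9 (q(M, h) = 3*3 = 9)
q(1, 6)*746 = 9*746 = 6714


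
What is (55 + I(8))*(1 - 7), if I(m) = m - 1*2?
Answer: -366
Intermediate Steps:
I(m) = -2 + m (I(m) = m - 2 = -2 + m)
(55 + I(8))*(1 - 7) = (55 + (-2 + 8))*(1 - 7) = (55 + 6)*(-6) = 61*(-6) = -366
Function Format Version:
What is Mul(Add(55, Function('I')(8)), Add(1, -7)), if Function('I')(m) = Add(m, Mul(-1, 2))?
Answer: -366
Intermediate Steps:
Function('I')(m) = Add(-2, m) (Function('I')(m) = Add(m, -2) = Add(-2, m))
Mul(Add(55, Function('I')(8)), Add(1, -7)) = Mul(Add(55, Add(-2, 8)), Add(1, -7)) = Mul(Add(55, 6), -6) = Mul(61, -6) = -366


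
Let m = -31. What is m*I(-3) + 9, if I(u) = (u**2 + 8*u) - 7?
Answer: 691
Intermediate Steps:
I(u) = -7 + u**2 + 8*u
m*I(-3) + 9 = -31*(-7 + (-3)**2 + 8*(-3)) + 9 = -31*(-7 + 9 - 24) + 9 = -31*(-22) + 9 = 682 + 9 = 691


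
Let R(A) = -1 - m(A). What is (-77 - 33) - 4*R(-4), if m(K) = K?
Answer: -122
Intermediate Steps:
R(A) = -1 - A
(-77 - 33) - 4*R(-4) = (-77 - 33) - 4*(-1 - 1*(-4)) = -110 - 4*(-1 + 4) = -110 - 4*3 = -110 - 12 = -122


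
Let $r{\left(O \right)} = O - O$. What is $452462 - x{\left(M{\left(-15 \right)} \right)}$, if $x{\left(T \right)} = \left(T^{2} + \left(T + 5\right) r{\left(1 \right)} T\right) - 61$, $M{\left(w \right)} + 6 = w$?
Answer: $452082$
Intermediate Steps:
$M{\left(w \right)} = -6 + w$
$r{\left(O \right)} = 0$
$x{\left(T \right)} = -61 + T^{2}$ ($x{\left(T \right)} = \left(T^{2} + \left(T + 5\right) 0 T\right) - 61 = \left(T^{2} + \left(5 + T\right) 0 T\right) - 61 = \left(T^{2} + 0 T\right) - 61 = \left(T^{2} + 0\right) - 61 = T^{2} - 61 = -61 + T^{2}$)
$452462 - x{\left(M{\left(-15 \right)} \right)} = 452462 - \left(-61 + \left(-6 - 15\right)^{2}\right) = 452462 - \left(-61 + \left(-21\right)^{2}\right) = 452462 - \left(-61 + 441\right) = 452462 - 380 = 452082$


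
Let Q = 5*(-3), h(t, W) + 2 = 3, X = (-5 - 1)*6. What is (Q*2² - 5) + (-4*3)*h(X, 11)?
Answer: -77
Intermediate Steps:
X = -36 (X = -6*6 = -36)
h(t, W) = 1 (h(t, W) = -2 + 3 = 1)
Q = -15
(Q*2² - 5) + (-4*3)*h(X, 11) = (-15*2² - 5) - 4*3*1 = (-15*4 - 5) - 12*1 = (-60 - 5) - 12 = -65 - 12 = -77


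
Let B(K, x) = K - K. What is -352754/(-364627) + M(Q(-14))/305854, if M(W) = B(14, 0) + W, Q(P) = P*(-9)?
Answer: 53968582459/55761313229 ≈ 0.96785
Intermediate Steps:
B(K, x) = 0
Q(P) = -9*P
M(W) = W (M(W) = 0 + W = W)
-352754/(-364627) + M(Q(-14))/305854 = -352754/(-364627) - 9*(-14)/305854 = -352754*(-1/364627) + 126*(1/305854) = 352754/364627 + 63/152927 = 53968582459/55761313229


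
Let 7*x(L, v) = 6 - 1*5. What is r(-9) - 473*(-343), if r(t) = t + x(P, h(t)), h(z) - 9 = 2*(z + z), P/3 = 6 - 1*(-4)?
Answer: 1135611/7 ≈ 1.6223e+5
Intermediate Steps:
P = 30 (P = 3*(6 - 1*(-4)) = 3*(6 + 4) = 3*10 = 30)
h(z) = 9 + 4*z (h(z) = 9 + 2*(z + z) = 9 + 2*(2*z) = 9 + 4*z)
x(L, v) = 1/7 (x(L, v) = (6 - 1*5)/7 = (6 - 5)/7 = (1/7)*1 = 1/7)
r(t) = 1/7 + t (r(t) = t + 1/7 = 1/7 + t)
r(-9) - 473*(-343) = (1/7 - 9) - 473*(-343) = -62/7 + 162239 = 1135611/7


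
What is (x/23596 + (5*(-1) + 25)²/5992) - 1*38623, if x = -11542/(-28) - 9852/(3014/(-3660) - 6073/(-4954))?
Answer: -622531442801081183/16117755633112 ≈ -38624.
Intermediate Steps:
x = -153672290101/6383846 (x = -11542*(-1/28) - 9852/(3014*(-1/3660) - 6073*(-1/4954)) = 5771/14 - 9852/(-1507/1830 + 6073/4954) = 5771/14 - 9852/911978/2266455 = 5771/14 - 9852*2266455/911978 = 5771/14 - 11164557330/455989 = -153672290101/6383846 ≈ -24072.)
(x/23596 + (5*(-1) + 25)²/5992) - 1*38623 = (-153672290101/6383846/23596 + (5*(-1) + 25)²/5992) - 1*38623 = (-153672290101/6383846*1/23596 + (-5 + 25)²*(1/5992)) - 38623 = (-153672290101/150633230216 + 20²*(1/5992)) - 38623 = (-153672290101/150633230216 + 400*(1/5992)) - 38623 = (-153672290101/150633230216 + 50/749) - 38623 = -15366983396407/16117755633112 - 38623 = -622531442801081183/16117755633112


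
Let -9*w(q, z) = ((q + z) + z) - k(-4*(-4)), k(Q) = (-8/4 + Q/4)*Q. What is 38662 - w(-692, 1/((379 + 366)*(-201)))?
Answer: 51996555328/1347705 ≈ 38582.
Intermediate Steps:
k(Q) = Q*(-2 + Q/4) (k(Q) = (-8*¼ + Q*(¼))*Q = (-2 + Q/4)*Q = Q*(-2 + Q/4))
w(q, z) = 32/9 - 2*z/9 - q/9 (w(q, z) = -(((q + z) + z) - (-4*(-4))*(-8 - 4*(-4))/4)/9 = -((q + 2*z) - 16*(-8 + 16)/4)/9 = -((q + 2*z) - 16*8/4)/9 = -((q + 2*z) - 1*32)/9 = -((q + 2*z) - 32)/9 = -(-32 + q + 2*z)/9 = 32/9 - 2*z/9 - q/9)
38662 - w(-692, 1/((379 + 366)*(-201))) = 38662 - (32/9 - 2/(9*(379 + 366)*(-201)) - ⅑*(-692)) = 38662 - (32/9 - 2*(-1)/(9*745*201) + 692/9) = 38662 - (32/9 - 2*(-1)/(6705*201) + 692/9) = 38662 - (32/9 - 2/9*(-1/149745) + 692/9) = 38662 - (32/9 + 2/1347705 + 692/9) = 38662 - 1*108415382/1347705 = 38662 - 108415382/1347705 = 51996555328/1347705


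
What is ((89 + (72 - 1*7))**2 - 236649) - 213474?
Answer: -426407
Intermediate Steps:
((89 + (72 - 1*7))**2 - 236649) - 213474 = ((89 + (72 - 7))**2 - 236649) - 213474 = ((89 + 65)**2 - 236649) - 213474 = (154**2 - 236649) - 213474 = (23716 - 236649) - 213474 = -212933 - 213474 = -426407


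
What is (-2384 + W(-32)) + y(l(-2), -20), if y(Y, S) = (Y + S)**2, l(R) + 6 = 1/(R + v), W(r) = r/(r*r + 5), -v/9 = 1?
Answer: -212075627/124509 ≈ -1703.3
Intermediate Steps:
v = -9 (v = -9*1 = -9)
W(r) = r/(5 + r**2) (W(r) = r/(r**2 + 5) = r/(5 + r**2))
l(R) = -6 + 1/(-9 + R) (l(R) = -6 + 1/(R - 9) = -6 + 1/(-9 + R))
y(Y, S) = (S + Y)**2
(-2384 + W(-32)) + y(l(-2), -20) = (-2384 - 32/(5 + (-32)**2)) + (-20 + (55 - 6*(-2))/(-9 - 2))**2 = (-2384 - 32/(5 + 1024)) + (-20 + (55 + 12)/(-11))**2 = (-2384 - 32/1029) + (-20 - 1/11*67)**2 = (-2384 - 32*1/1029) + (-20 - 67/11)**2 = (-2384 - 32/1029) + (-287/11)**2 = -2453168/1029 + 82369/121 = -212075627/124509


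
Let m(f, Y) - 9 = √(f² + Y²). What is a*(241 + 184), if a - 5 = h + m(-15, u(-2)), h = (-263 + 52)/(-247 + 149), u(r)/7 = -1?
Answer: 672775/98 + 425*√274 ≈ 13900.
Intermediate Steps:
u(r) = -7 (u(r) = 7*(-1) = -7)
m(f, Y) = 9 + √(Y² + f²) (m(f, Y) = 9 + √(f² + Y²) = 9 + √(Y² + f²))
h = 211/98 (h = -211/(-98) = -211*(-1/98) = 211/98 ≈ 2.1531)
a = 1583/98 + √274 (a = 5 + (211/98 + (9 + √((-7)² + (-15)²))) = 5 + (211/98 + (9 + √(49 + 225))) = 5 + (211/98 + (9 + √274)) = 5 + (1093/98 + √274) = 1583/98 + √274 ≈ 32.706)
a*(241 + 184) = (1583/98 + √274)*(241 + 184) = (1583/98 + √274)*425 = 672775/98 + 425*√274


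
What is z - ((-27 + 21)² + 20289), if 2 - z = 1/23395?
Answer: -475456586/23395 ≈ -20323.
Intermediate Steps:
z = 46789/23395 (z = 2 - 1/23395 = 46789/23395 ≈ 2.0000)
z - ((-27 + 21)² + 20289) = 46789/23395 - ((-27 + 21)² + 20289) = 46789/23395 - ((-6)² + 20289) = 46789/23395 - (36 + 20289) = 46789/23395 - 1*20325 = 46789/23395 - 20325 = -475456586/23395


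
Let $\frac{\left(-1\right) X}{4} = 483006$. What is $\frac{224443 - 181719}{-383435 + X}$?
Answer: $- \frac{42724}{2315459} \approx -0.018452$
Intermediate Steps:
$X = -1932024$ ($X = \left(-4\right) 483006 = -1932024$)
$\frac{224443 - 181719}{-383435 + X} = \frac{224443 - 181719}{-383435 - 1932024} = \frac{42724}{-2315459} = 42724 \left(- \frac{1}{2315459}\right) = - \frac{42724}{2315459}$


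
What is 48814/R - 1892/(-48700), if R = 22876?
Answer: 302565399/139257650 ≈ 2.1727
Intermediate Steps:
48814/R - 1892/(-48700) = 48814/22876 - 1892/(-48700) = 48814*(1/22876) - 1892*(-1/48700) = 24407/11438 + 473/12175 = 302565399/139257650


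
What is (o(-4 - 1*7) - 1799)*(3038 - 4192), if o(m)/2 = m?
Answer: 2101434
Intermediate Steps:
o(m) = 2*m
(o(-4 - 1*7) - 1799)*(3038 - 4192) = (2*(-4 - 1*7) - 1799)*(3038 - 4192) = (2*(-4 - 7) - 1799)*(-1154) = (2*(-11) - 1799)*(-1154) = (-22 - 1799)*(-1154) = -1821*(-1154) = 2101434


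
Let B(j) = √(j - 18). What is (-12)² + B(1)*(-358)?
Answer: 144 - 358*I*√17 ≈ 144.0 - 1476.1*I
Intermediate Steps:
B(j) = √(-18 + j)
(-12)² + B(1)*(-358) = (-12)² + √(-18 + 1)*(-358) = 144 + √(-17)*(-358) = 144 + (I*√17)*(-358) = 144 - 358*I*√17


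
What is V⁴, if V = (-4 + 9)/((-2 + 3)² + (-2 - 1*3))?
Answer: 625/256 ≈ 2.4414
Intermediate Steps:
V = -5/4 (V = 5/(1² + (-2 - 3)) = 5/(1 - 5) = 5/(-4) = 5*(-¼) = -5/4 ≈ -1.2500)
V⁴ = (-5/4)⁴ = 625/256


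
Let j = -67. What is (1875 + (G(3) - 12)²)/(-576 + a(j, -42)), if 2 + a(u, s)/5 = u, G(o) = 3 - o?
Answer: -673/307 ≈ -2.1922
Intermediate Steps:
a(u, s) = -10 + 5*u
(1875 + (G(3) - 12)²)/(-576 + a(j, -42)) = (1875 + ((3 - 1*3) - 12)²)/(-576 + (-10 + 5*(-67))) = (1875 + ((3 - 3) - 12)²)/(-576 + (-10 - 335)) = (1875 + (0 - 12)²)/(-576 - 345) = (1875 + (-12)²)/(-921) = (1875 + 144)*(-1/921) = 2019*(-1/921) = -673/307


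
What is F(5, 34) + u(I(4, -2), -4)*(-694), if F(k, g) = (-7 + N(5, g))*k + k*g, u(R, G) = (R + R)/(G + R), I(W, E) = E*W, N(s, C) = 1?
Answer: -2356/3 ≈ -785.33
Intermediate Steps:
u(R, G) = 2*R/(G + R) (u(R, G) = (2*R)/(G + R) = 2*R/(G + R))
F(k, g) = -6*k + g*k (F(k, g) = (-7 + 1)*k + k*g = -6*k + g*k)
F(5, 34) + u(I(4, -2), -4)*(-694) = 5*(-6 + 34) + (2*(-2*4)/(-4 - 2*4))*(-694) = 5*28 + (2*(-8)/(-4 - 8))*(-694) = 140 + (2*(-8)/(-12))*(-694) = 140 + (2*(-8)*(-1/12))*(-694) = 140 + (4/3)*(-694) = 140 - 2776/3 = -2356/3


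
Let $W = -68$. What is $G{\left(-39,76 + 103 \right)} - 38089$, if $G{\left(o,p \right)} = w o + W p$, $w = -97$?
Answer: $-46478$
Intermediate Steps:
$G{\left(o,p \right)} = - 97 o - 68 p$
$G{\left(-39,76 + 103 \right)} - 38089 = \left(\left(-97\right) \left(-39\right) - 68 \left(76 + 103\right)\right) - 38089 = \left(3783 - 12172\right) - 38089 = -8389 - 38089 = -46478$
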